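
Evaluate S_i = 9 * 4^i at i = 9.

S_9 = 9 * 4^9 = 9 * 262144 = 2359296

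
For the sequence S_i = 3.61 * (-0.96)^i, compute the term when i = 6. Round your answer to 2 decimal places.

S_6 = 3.61 * (-0.96)^6 ≈ 3.61 * 0.7828 ≈ 2.83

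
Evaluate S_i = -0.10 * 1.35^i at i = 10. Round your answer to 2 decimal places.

S_10 = -0.1 * 1.35^10 ≈ -0.1 * 20.1066 ≈ -2.01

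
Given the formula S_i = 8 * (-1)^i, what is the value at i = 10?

S_10 = 8 * (-1)^10 = 8 * 1 = 8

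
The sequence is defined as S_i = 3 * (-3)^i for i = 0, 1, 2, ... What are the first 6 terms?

This is a geometric sequence.
i=0: S_0 = 3 * (-3)^0 = 3
i=1: S_1 = 3 * (-3)^1 = -9
i=2: S_2 = 3 * (-3)^2 = 27
i=3: S_3 = 3 * (-3)^3 = -81
i=4: S_4 = 3 * (-3)^4 = 243
i=5: S_5 = 3 * (-3)^5 = -729
The first 6 terms are: [3, -9, 27, -81, 243, -729]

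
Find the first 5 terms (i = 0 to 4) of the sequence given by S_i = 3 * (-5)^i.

This is a geometric sequence.
i=0: S_0 = 3 * (-5)^0 = 3
i=1: S_1 = 3 * (-5)^1 = -15
i=2: S_2 = 3 * (-5)^2 = 75
i=3: S_3 = 3 * (-5)^3 = -375
i=4: S_4 = 3 * (-5)^4 = 1875
The first 5 terms are: [3, -15, 75, -375, 1875]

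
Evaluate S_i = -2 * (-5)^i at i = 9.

S_9 = -2 * (-5)^9 = -2 * -1953125 = 3906250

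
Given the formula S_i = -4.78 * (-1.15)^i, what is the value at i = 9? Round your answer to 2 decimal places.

S_9 = -4.78 * (-1.15)^9 ≈ -4.78 * -3.5179 ≈ 16.82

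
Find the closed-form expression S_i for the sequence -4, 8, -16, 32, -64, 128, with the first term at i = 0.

Check ratios: 8 / -4 = -2.0
Common ratio r = -2.
First term a = -4.
Formula: S_i = -4 * (-2)^i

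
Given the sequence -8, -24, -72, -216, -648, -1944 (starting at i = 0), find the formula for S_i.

Check ratios: -24 / -8 = 3.0
Common ratio r = 3.
First term a = -8.
Formula: S_i = -8 * 3^i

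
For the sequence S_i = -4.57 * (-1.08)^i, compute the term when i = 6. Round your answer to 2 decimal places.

S_6 = -4.57 * (-1.08)^6 ≈ -4.57 * 1.5869 ≈ -7.25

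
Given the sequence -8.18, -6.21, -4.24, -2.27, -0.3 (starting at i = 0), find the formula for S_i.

Check differences: -6.21 - -8.18 = 1.97
-4.24 - -6.21 = 1.97
Common difference d = 1.97.
First term a = -8.18.
Formula: S_i = -8.18 + 1.97*i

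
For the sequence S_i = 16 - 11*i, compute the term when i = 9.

S_9 = 16 + -11*9 = 16 + -99 = -83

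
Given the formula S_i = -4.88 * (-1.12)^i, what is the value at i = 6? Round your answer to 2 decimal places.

S_6 = -4.88 * (-1.12)^6 ≈ -4.88 * 1.9738 ≈ -9.63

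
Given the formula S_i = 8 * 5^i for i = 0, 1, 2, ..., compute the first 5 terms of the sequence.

This is a geometric sequence.
i=0: S_0 = 8 * 5^0 = 8
i=1: S_1 = 8 * 5^1 = 40
i=2: S_2 = 8 * 5^2 = 200
i=3: S_3 = 8 * 5^3 = 1000
i=4: S_4 = 8 * 5^4 = 5000
The first 5 terms are: [8, 40, 200, 1000, 5000]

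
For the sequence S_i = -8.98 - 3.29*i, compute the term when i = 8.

S_8 = -8.98 + -3.29*8 = -8.98 + -26.32 = -35.3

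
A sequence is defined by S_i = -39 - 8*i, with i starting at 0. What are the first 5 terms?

This is an arithmetic sequence.
i=0: S_0 = -39 + -8*0 = -39
i=1: S_1 = -39 + -8*1 = -47
i=2: S_2 = -39 + -8*2 = -55
i=3: S_3 = -39 + -8*3 = -63
i=4: S_4 = -39 + -8*4 = -71
The first 5 terms are: [-39, -47, -55, -63, -71]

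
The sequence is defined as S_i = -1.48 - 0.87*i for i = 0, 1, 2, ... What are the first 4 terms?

This is an arithmetic sequence.
i=0: S_0 = -1.48 + -0.87*0 = -1.48
i=1: S_1 = -1.48 + -0.87*1 = -2.35
i=2: S_2 = -1.48 + -0.87*2 = -3.22
i=3: S_3 = -1.48 + -0.87*3 = -4.09
The first 4 terms are: [-1.48, -2.35, -3.22, -4.09]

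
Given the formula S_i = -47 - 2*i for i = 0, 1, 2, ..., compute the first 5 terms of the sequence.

This is an arithmetic sequence.
i=0: S_0 = -47 + -2*0 = -47
i=1: S_1 = -47 + -2*1 = -49
i=2: S_2 = -47 + -2*2 = -51
i=3: S_3 = -47 + -2*3 = -53
i=4: S_4 = -47 + -2*4 = -55
The first 5 terms are: [-47, -49, -51, -53, -55]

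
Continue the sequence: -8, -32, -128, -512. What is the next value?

Ratios: -32 / -8 = 4.0
This is a geometric sequence with common ratio r = 4.
Next term = -512 * 4 = -2048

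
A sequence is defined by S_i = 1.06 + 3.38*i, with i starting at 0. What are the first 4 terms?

This is an arithmetic sequence.
i=0: S_0 = 1.06 + 3.38*0 = 1.06
i=1: S_1 = 1.06 + 3.38*1 = 4.44
i=2: S_2 = 1.06 + 3.38*2 = 7.82
i=3: S_3 = 1.06 + 3.38*3 = 11.2
The first 4 terms are: [1.06, 4.44, 7.82, 11.2]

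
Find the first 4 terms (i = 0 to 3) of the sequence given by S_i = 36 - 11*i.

This is an arithmetic sequence.
i=0: S_0 = 36 + -11*0 = 36
i=1: S_1 = 36 + -11*1 = 25
i=2: S_2 = 36 + -11*2 = 14
i=3: S_3 = 36 + -11*3 = 3
The first 4 terms are: [36, 25, 14, 3]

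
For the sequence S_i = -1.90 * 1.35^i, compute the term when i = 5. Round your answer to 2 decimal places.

S_5 = -1.9 * 1.35^5 ≈ -1.9 * 4.484 ≈ -8.52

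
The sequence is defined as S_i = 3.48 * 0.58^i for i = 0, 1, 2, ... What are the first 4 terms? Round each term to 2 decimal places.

This is a geometric sequence.
i=0: S_0 = 3.48 * 0.58^0 = 3.48
i=1: S_1 = 3.48 * 0.58^1 ≈ 2.02
i=2: S_2 = 3.48 * 0.58^2 ≈ 1.17
i=3: S_3 = 3.48 * 0.58^3 ≈ 0.68
The first 4 terms are: [3.48, 2.02, 1.17, 0.68]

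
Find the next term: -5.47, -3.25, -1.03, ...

Differences: -3.25 - -5.47 = 2.22
This is an arithmetic sequence with common difference d = 2.22.
Next term = -1.03 + 2.22 = 1.19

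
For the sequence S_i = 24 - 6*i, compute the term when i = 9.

S_9 = 24 + -6*9 = 24 + -54 = -30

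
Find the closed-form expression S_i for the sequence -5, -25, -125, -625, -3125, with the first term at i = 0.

Check ratios: -25 / -5 = 5.0
Common ratio r = 5.
First term a = -5.
Formula: S_i = -5 * 5^i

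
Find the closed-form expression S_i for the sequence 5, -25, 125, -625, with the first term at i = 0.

Check ratios: -25 / 5 = -5.0
Common ratio r = -5.
First term a = 5.
Formula: S_i = 5 * (-5)^i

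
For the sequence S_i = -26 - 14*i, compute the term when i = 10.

S_10 = -26 + -14*10 = -26 + -140 = -166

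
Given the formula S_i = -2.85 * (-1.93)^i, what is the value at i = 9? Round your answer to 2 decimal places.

S_9 = -2.85 * (-1.93)^9 ≈ -2.85 * -371.5487 ≈ 1058.91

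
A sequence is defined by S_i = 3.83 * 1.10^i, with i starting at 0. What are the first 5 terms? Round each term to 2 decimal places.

This is a geometric sequence.
i=0: S_0 = 3.83 * 1.1^0 = 3.83
i=1: S_1 = 3.83 * 1.1^1 ≈ 4.21
i=2: S_2 = 3.83 * 1.1^2 ≈ 4.63
i=3: S_3 = 3.83 * 1.1^3 ≈ 5.1
i=4: S_4 = 3.83 * 1.1^4 ≈ 5.61
The first 5 terms are: [3.83, 4.21, 4.63, 5.1, 5.61]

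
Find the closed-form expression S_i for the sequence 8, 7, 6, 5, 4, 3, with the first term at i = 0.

Check differences: 7 - 8 = -1
6 - 7 = -1
Common difference d = -1.
First term a = 8.
Formula: S_i = 8 - 1*i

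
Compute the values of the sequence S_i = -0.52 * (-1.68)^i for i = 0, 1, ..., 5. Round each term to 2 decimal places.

This is a geometric sequence.
i=0: S_0 = -0.52 * (-1.68)^0 = -0.52
i=1: S_1 = -0.52 * (-1.68)^1 ≈ 0.87
i=2: S_2 = -0.52 * (-1.68)^2 ≈ -1.47
i=3: S_3 = -0.52 * (-1.68)^3 ≈ 2.47
i=4: S_4 = -0.52 * (-1.68)^4 ≈ -4.14
i=5: S_5 = -0.52 * (-1.68)^5 ≈ 6.96
The first 6 terms are: [-0.52, 0.87, -1.47, 2.47, -4.14, 6.96]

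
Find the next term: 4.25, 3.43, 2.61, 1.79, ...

Differences: 3.43 - 4.25 = -0.82
This is an arithmetic sequence with common difference d = -0.82.
Next term = 1.79 + -0.82 = 0.97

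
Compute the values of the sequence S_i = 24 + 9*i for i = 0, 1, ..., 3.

This is an arithmetic sequence.
i=0: S_0 = 24 + 9*0 = 24
i=1: S_1 = 24 + 9*1 = 33
i=2: S_2 = 24 + 9*2 = 42
i=3: S_3 = 24 + 9*3 = 51
The first 4 terms are: [24, 33, 42, 51]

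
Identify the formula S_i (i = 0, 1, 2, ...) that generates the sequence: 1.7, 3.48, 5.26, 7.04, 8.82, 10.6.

Check differences: 3.48 - 1.7 = 1.78
5.26 - 3.48 = 1.78
Common difference d = 1.78.
First term a = 1.7.
Formula: S_i = 1.70 + 1.78*i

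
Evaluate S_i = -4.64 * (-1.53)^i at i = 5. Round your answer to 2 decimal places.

S_5 = -4.64 * (-1.53)^5 ≈ -4.64 * -8.3841 ≈ 38.9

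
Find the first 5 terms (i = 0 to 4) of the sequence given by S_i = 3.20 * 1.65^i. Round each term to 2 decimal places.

This is a geometric sequence.
i=0: S_0 = 3.2 * 1.65^0 = 3.2
i=1: S_1 = 3.2 * 1.65^1 = 5.28
i=2: S_2 = 3.2 * 1.65^2 ≈ 8.71
i=3: S_3 = 3.2 * 1.65^3 ≈ 14.37
i=4: S_4 = 3.2 * 1.65^4 ≈ 23.72
The first 5 terms are: [3.2, 5.28, 8.71, 14.37, 23.72]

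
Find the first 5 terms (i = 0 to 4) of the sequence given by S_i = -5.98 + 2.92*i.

This is an arithmetic sequence.
i=0: S_0 = -5.98 + 2.92*0 = -5.98
i=1: S_1 = -5.98 + 2.92*1 = -3.06
i=2: S_2 = -5.98 + 2.92*2 = -0.14
i=3: S_3 = -5.98 + 2.92*3 = 2.78
i=4: S_4 = -5.98 + 2.92*4 = 5.7
The first 5 terms are: [-5.98, -3.06, -0.14, 2.78, 5.7]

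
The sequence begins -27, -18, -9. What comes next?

Differences: -18 - -27 = 9
This is an arithmetic sequence with common difference d = 9.
Next term = -9 + 9 = 0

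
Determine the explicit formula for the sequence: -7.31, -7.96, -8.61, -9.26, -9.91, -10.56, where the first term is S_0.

Check differences: -7.96 - -7.31 = -0.65
-8.61 - -7.96 = -0.65
Common difference d = -0.65.
First term a = -7.31.
Formula: S_i = -7.31 - 0.65*i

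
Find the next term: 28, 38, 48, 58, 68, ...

Differences: 38 - 28 = 10
This is an arithmetic sequence with common difference d = 10.
Next term = 68 + 10 = 78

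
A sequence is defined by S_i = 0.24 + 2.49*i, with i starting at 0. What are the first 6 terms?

This is an arithmetic sequence.
i=0: S_0 = 0.24 + 2.49*0 = 0.24
i=1: S_1 = 0.24 + 2.49*1 = 2.73
i=2: S_2 = 0.24 + 2.49*2 = 5.22
i=3: S_3 = 0.24 + 2.49*3 = 7.71
i=4: S_4 = 0.24 + 2.49*4 = 10.2
i=5: S_5 = 0.24 + 2.49*5 = 12.69
The first 6 terms are: [0.24, 2.73, 5.22, 7.71, 10.2, 12.69]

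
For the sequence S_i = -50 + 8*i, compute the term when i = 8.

S_8 = -50 + 8*8 = -50 + 64 = 14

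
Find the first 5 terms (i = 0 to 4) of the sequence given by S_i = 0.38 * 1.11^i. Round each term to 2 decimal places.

This is a geometric sequence.
i=0: S_0 = 0.38 * 1.11^0 = 0.38
i=1: S_1 = 0.38 * 1.11^1 ≈ 0.42
i=2: S_2 = 0.38 * 1.11^2 ≈ 0.47
i=3: S_3 = 0.38 * 1.11^3 ≈ 0.52
i=4: S_4 = 0.38 * 1.11^4 ≈ 0.58
The first 5 terms are: [0.38, 0.42, 0.47, 0.52, 0.58]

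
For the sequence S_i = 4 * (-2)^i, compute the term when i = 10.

S_10 = 4 * (-2)^10 = 4 * 1024 = 4096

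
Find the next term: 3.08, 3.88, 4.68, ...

Differences: 3.88 - 3.08 = 0.8
This is an arithmetic sequence with common difference d = 0.8.
Next term = 4.68 + 0.8 = 5.48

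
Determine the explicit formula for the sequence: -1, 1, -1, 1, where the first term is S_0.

Check ratios: 1 / -1 = -1.0
Common ratio r = -1.
First term a = -1.
Formula: S_i = -1 * (-1)^i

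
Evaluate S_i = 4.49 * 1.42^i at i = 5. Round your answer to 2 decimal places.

S_5 = 4.49 * 1.42^5 ≈ 4.49 * 5.7735 ≈ 25.92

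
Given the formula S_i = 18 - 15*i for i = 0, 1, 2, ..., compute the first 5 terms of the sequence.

This is an arithmetic sequence.
i=0: S_0 = 18 + -15*0 = 18
i=1: S_1 = 18 + -15*1 = 3
i=2: S_2 = 18 + -15*2 = -12
i=3: S_3 = 18 + -15*3 = -27
i=4: S_4 = 18 + -15*4 = -42
The first 5 terms are: [18, 3, -12, -27, -42]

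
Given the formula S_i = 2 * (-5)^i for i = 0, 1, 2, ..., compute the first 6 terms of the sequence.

This is a geometric sequence.
i=0: S_0 = 2 * (-5)^0 = 2
i=1: S_1 = 2 * (-5)^1 = -10
i=2: S_2 = 2 * (-5)^2 = 50
i=3: S_3 = 2 * (-5)^3 = -250
i=4: S_4 = 2 * (-5)^4 = 1250
i=5: S_5 = 2 * (-5)^5 = -6250
The first 6 terms are: [2, -10, 50, -250, 1250, -6250]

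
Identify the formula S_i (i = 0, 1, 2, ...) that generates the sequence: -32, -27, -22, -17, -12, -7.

Check differences: -27 - -32 = 5
-22 - -27 = 5
Common difference d = 5.
First term a = -32.
Formula: S_i = -32 + 5*i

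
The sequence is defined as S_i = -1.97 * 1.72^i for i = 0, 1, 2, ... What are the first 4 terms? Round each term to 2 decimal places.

This is a geometric sequence.
i=0: S_0 = -1.97 * 1.72^0 = -1.97
i=1: S_1 = -1.97 * 1.72^1 ≈ -3.39
i=2: S_2 = -1.97 * 1.72^2 ≈ -5.83
i=3: S_3 = -1.97 * 1.72^3 ≈ -10.02
The first 4 terms are: [-1.97, -3.39, -5.83, -10.02]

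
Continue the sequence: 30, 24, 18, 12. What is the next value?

Differences: 24 - 30 = -6
This is an arithmetic sequence with common difference d = -6.
Next term = 12 + -6 = 6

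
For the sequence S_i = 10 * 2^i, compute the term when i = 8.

S_8 = 10 * 2^8 = 10 * 256 = 2560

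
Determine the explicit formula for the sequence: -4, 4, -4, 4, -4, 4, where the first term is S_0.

Check ratios: 4 / -4 = -1.0
Common ratio r = -1.
First term a = -4.
Formula: S_i = -4 * (-1)^i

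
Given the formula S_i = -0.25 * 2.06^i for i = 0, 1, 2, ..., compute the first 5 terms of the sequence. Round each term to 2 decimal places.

This is a geometric sequence.
i=0: S_0 = -0.25 * 2.06^0 = -0.25
i=1: S_1 = -0.25 * 2.06^1 ≈ -0.52
i=2: S_2 = -0.25 * 2.06^2 ≈ -1.06
i=3: S_3 = -0.25 * 2.06^3 ≈ -2.19
i=4: S_4 = -0.25 * 2.06^4 ≈ -4.5
The first 5 terms are: [-0.25, -0.52, -1.06, -2.19, -4.5]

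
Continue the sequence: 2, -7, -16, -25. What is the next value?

Differences: -7 - 2 = -9
This is an arithmetic sequence with common difference d = -9.
Next term = -25 + -9 = -34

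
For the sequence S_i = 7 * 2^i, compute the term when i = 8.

S_8 = 7 * 2^8 = 7 * 256 = 1792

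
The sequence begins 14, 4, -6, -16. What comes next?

Differences: 4 - 14 = -10
This is an arithmetic sequence with common difference d = -10.
Next term = -16 + -10 = -26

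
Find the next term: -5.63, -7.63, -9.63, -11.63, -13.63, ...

Differences: -7.63 - -5.63 = -2.0
This is an arithmetic sequence with common difference d = -2.0.
Next term = -13.63 + -2.0 = -15.63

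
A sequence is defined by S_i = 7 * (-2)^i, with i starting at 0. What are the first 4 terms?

This is a geometric sequence.
i=0: S_0 = 7 * (-2)^0 = 7
i=1: S_1 = 7 * (-2)^1 = -14
i=2: S_2 = 7 * (-2)^2 = 28
i=3: S_3 = 7 * (-2)^3 = -56
The first 4 terms are: [7, -14, 28, -56]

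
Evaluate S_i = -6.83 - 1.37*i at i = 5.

S_5 = -6.83 + -1.37*5 = -6.83 + -6.85 = -13.68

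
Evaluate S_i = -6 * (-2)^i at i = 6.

S_6 = -6 * (-2)^6 = -6 * 64 = -384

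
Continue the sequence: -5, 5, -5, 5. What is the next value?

Ratios: 5 / -5 = -1.0
This is a geometric sequence with common ratio r = -1.
Next term = 5 * -1 = -5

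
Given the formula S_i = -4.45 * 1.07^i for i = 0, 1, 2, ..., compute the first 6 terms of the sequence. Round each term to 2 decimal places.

This is a geometric sequence.
i=0: S_0 = -4.45 * 1.07^0 = -4.45
i=1: S_1 = -4.45 * 1.07^1 ≈ -4.76
i=2: S_2 = -4.45 * 1.07^2 ≈ -5.09
i=3: S_3 = -4.45 * 1.07^3 ≈ -5.45
i=4: S_4 = -4.45 * 1.07^4 ≈ -5.83
i=5: S_5 = -4.45 * 1.07^5 ≈ -6.24
The first 6 terms are: [-4.45, -4.76, -5.09, -5.45, -5.83, -6.24]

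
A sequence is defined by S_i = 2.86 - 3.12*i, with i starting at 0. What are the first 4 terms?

This is an arithmetic sequence.
i=0: S_0 = 2.86 + -3.12*0 = 2.86
i=1: S_1 = 2.86 + -3.12*1 = -0.26
i=2: S_2 = 2.86 + -3.12*2 = -3.38
i=3: S_3 = 2.86 + -3.12*3 = -6.5
The first 4 terms are: [2.86, -0.26, -3.38, -6.5]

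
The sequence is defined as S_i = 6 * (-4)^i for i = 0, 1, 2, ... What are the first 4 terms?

This is a geometric sequence.
i=0: S_0 = 6 * (-4)^0 = 6
i=1: S_1 = 6 * (-4)^1 = -24
i=2: S_2 = 6 * (-4)^2 = 96
i=3: S_3 = 6 * (-4)^3 = -384
The first 4 terms are: [6, -24, 96, -384]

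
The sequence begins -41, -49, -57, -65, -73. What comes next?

Differences: -49 - -41 = -8
This is an arithmetic sequence with common difference d = -8.
Next term = -73 + -8 = -81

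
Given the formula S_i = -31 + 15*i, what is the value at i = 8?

S_8 = -31 + 15*8 = -31 + 120 = 89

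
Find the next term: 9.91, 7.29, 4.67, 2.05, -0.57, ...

Differences: 7.29 - 9.91 = -2.62
This is an arithmetic sequence with common difference d = -2.62.
Next term = -0.57 + -2.62 = -3.19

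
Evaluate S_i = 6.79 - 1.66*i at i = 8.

S_8 = 6.79 + -1.66*8 = 6.79 + -13.28 = -6.49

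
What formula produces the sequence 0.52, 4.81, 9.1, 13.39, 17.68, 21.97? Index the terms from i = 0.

Check differences: 4.81 - 0.52 = 4.29
9.1 - 4.81 = 4.29
Common difference d = 4.29.
First term a = 0.52.
Formula: S_i = 0.52 + 4.29*i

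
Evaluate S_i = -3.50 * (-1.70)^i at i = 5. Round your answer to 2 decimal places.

S_5 = -3.5 * (-1.7)^5 = -3.5 * -14.19857 ≈ 49.69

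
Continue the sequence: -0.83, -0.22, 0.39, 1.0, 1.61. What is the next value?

Differences: -0.22 - -0.83 = 0.61
This is an arithmetic sequence with common difference d = 0.61.
Next term = 1.61 + 0.61 = 2.22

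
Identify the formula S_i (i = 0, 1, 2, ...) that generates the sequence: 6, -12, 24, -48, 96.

Check ratios: -12 / 6 = -2.0
Common ratio r = -2.
First term a = 6.
Formula: S_i = 6 * (-2)^i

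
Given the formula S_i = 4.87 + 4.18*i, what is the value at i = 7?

S_7 = 4.87 + 4.18*7 = 4.87 + 29.26 = 34.13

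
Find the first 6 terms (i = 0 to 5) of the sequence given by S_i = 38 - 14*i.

This is an arithmetic sequence.
i=0: S_0 = 38 + -14*0 = 38
i=1: S_1 = 38 + -14*1 = 24
i=2: S_2 = 38 + -14*2 = 10
i=3: S_3 = 38 + -14*3 = -4
i=4: S_4 = 38 + -14*4 = -18
i=5: S_5 = 38 + -14*5 = -32
The first 6 terms are: [38, 24, 10, -4, -18, -32]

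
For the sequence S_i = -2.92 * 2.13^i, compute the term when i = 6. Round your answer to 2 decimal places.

S_6 = -2.92 * 2.13^6 ≈ -2.92 * 93.3851 ≈ -272.68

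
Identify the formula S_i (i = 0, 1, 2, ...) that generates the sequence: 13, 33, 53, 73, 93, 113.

Check differences: 33 - 13 = 20
53 - 33 = 20
Common difference d = 20.
First term a = 13.
Formula: S_i = 13 + 20*i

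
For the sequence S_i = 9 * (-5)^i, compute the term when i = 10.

S_10 = 9 * (-5)^10 = 9 * 9765625 = 87890625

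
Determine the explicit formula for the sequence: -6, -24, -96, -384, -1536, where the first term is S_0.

Check ratios: -24 / -6 = 4.0
Common ratio r = 4.
First term a = -6.
Formula: S_i = -6 * 4^i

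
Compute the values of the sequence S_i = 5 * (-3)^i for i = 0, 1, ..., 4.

This is a geometric sequence.
i=0: S_0 = 5 * (-3)^0 = 5
i=1: S_1 = 5 * (-3)^1 = -15
i=2: S_2 = 5 * (-3)^2 = 45
i=3: S_3 = 5 * (-3)^3 = -135
i=4: S_4 = 5 * (-3)^4 = 405
The first 5 terms are: [5, -15, 45, -135, 405]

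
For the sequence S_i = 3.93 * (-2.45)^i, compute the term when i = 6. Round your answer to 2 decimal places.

S_6 = 3.93 * (-2.45)^6 ≈ 3.93 * 216.2701 ≈ 849.94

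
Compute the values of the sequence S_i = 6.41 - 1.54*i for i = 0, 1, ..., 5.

This is an arithmetic sequence.
i=0: S_0 = 6.41 + -1.54*0 = 6.41
i=1: S_1 = 6.41 + -1.54*1 = 4.87
i=2: S_2 = 6.41 + -1.54*2 = 3.33
i=3: S_3 = 6.41 + -1.54*3 = 1.79
i=4: S_4 = 6.41 + -1.54*4 = 0.25
i=5: S_5 = 6.41 + -1.54*5 = -1.29
The first 6 terms are: [6.41, 4.87, 3.33, 1.79, 0.25, -1.29]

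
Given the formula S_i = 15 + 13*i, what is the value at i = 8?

S_8 = 15 + 13*8 = 15 + 104 = 119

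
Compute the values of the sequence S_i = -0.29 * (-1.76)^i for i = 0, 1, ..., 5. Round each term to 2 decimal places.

This is a geometric sequence.
i=0: S_0 = -0.29 * (-1.76)^0 = -0.29
i=1: S_1 = -0.29 * (-1.76)^1 ≈ 0.51
i=2: S_2 = -0.29 * (-1.76)^2 ≈ -0.9
i=3: S_3 = -0.29 * (-1.76)^3 ≈ 1.58
i=4: S_4 = -0.29 * (-1.76)^4 ≈ -2.78
i=5: S_5 = -0.29 * (-1.76)^5 ≈ 4.9
The first 6 terms are: [-0.29, 0.51, -0.9, 1.58, -2.78, 4.9]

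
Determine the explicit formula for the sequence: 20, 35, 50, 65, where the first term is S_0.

Check differences: 35 - 20 = 15
50 - 35 = 15
Common difference d = 15.
First term a = 20.
Formula: S_i = 20 + 15*i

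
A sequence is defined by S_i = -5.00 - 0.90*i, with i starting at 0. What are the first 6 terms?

This is an arithmetic sequence.
i=0: S_0 = -5.0 + -0.9*0 = -5.0
i=1: S_1 = -5.0 + -0.9*1 = -5.9
i=2: S_2 = -5.0 + -0.9*2 = -6.8
i=3: S_3 = -5.0 + -0.9*3 = -7.7
i=4: S_4 = -5.0 + -0.9*4 = -8.6
i=5: S_5 = -5.0 + -0.9*5 = -9.5
The first 6 terms are: [-5.0, -5.9, -6.8, -7.7, -8.6, -9.5]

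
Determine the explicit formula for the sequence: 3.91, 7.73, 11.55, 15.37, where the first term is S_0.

Check differences: 7.73 - 3.91 = 3.82
11.55 - 7.73 = 3.82
Common difference d = 3.82.
First term a = 3.91.
Formula: S_i = 3.91 + 3.82*i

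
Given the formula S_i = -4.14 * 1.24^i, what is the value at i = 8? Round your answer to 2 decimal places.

S_8 = -4.14 * 1.24^8 ≈ -4.14 * 5.5895 ≈ -23.14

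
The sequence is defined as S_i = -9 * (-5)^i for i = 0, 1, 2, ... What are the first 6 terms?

This is a geometric sequence.
i=0: S_0 = -9 * (-5)^0 = -9
i=1: S_1 = -9 * (-5)^1 = 45
i=2: S_2 = -9 * (-5)^2 = -225
i=3: S_3 = -9 * (-5)^3 = 1125
i=4: S_4 = -9 * (-5)^4 = -5625
i=5: S_5 = -9 * (-5)^5 = 28125
The first 6 terms are: [-9, 45, -225, 1125, -5625, 28125]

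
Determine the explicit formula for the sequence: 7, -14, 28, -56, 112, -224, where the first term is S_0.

Check ratios: -14 / 7 = -2.0
Common ratio r = -2.
First term a = 7.
Formula: S_i = 7 * (-2)^i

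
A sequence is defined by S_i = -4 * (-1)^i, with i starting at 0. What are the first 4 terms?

This is a geometric sequence.
i=0: S_0 = -4 * (-1)^0 = -4
i=1: S_1 = -4 * (-1)^1 = 4
i=2: S_2 = -4 * (-1)^2 = -4
i=3: S_3 = -4 * (-1)^3 = 4
The first 4 terms are: [-4, 4, -4, 4]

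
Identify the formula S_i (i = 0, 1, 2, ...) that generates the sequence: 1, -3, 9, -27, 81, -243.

Check ratios: -3 / 1 = -3.0
Common ratio r = -3.
First term a = 1.
Formula: S_i = 1 * (-3)^i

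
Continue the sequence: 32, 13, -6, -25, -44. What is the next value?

Differences: 13 - 32 = -19
This is an arithmetic sequence with common difference d = -19.
Next term = -44 + -19 = -63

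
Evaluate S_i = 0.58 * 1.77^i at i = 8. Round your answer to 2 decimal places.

S_8 = 0.58 * 1.77^8 ≈ 0.58 * 96.3355 ≈ 55.87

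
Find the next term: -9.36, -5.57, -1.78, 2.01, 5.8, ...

Differences: -5.57 - -9.36 = 3.79
This is an arithmetic sequence with common difference d = 3.79.
Next term = 5.8 + 3.79 = 9.59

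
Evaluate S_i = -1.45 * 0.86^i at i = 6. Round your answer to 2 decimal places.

S_6 = -1.45 * 0.86^6 ≈ -1.45 * 0.4046 ≈ -0.59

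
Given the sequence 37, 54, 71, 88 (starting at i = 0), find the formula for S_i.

Check differences: 54 - 37 = 17
71 - 54 = 17
Common difference d = 17.
First term a = 37.
Formula: S_i = 37 + 17*i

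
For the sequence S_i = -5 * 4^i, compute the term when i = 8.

S_8 = -5 * 4^8 = -5 * 65536 = -327680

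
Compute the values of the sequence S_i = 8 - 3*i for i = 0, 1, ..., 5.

This is an arithmetic sequence.
i=0: S_0 = 8 + -3*0 = 8
i=1: S_1 = 8 + -3*1 = 5
i=2: S_2 = 8 + -3*2 = 2
i=3: S_3 = 8 + -3*3 = -1
i=4: S_4 = 8 + -3*4 = -4
i=5: S_5 = 8 + -3*5 = -7
The first 6 terms are: [8, 5, 2, -1, -4, -7]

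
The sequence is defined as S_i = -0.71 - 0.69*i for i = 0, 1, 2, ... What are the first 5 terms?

This is an arithmetic sequence.
i=0: S_0 = -0.71 + -0.69*0 = -0.71
i=1: S_1 = -0.71 + -0.69*1 = -1.4
i=2: S_2 = -0.71 + -0.69*2 = -2.09
i=3: S_3 = -0.71 + -0.69*3 = -2.78
i=4: S_4 = -0.71 + -0.69*4 = -3.47
The first 5 terms are: [-0.71, -1.4, -2.09, -2.78, -3.47]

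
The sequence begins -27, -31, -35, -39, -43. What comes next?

Differences: -31 - -27 = -4
This is an arithmetic sequence with common difference d = -4.
Next term = -43 + -4 = -47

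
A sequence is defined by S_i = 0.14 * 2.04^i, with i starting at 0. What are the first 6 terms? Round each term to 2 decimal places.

This is a geometric sequence.
i=0: S_0 = 0.14 * 2.04^0 = 0.14
i=1: S_1 = 0.14 * 2.04^1 ≈ 0.29
i=2: S_2 = 0.14 * 2.04^2 ≈ 0.58
i=3: S_3 = 0.14 * 2.04^3 ≈ 1.19
i=4: S_4 = 0.14 * 2.04^4 ≈ 2.42
i=5: S_5 = 0.14 * 2.04^5 ≈ 4.95
The first 6 terms are: [0.14, 0.29, 0.58, 1.19, 2.42, 4.95]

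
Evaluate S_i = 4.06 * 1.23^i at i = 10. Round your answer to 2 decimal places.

S_10 = 4.06 * 1.23^10 ≈ 4.06 * 7.9259 ≈ 32.18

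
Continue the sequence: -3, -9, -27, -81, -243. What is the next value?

Ratios: -9 / -3 = 3.0
This is a geometric sequence with common ratio r = 3.
Next term = -243 * 3 = -729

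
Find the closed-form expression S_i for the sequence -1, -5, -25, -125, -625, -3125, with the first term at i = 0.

Check ratios: -5 / -1 = 5.0
Common ratio r = 5.
First term a = -1.
Formula: S_i = -1 * 5^i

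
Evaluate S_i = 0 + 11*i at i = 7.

S_7 = 0 + 11*7 = 0 + 77 = 77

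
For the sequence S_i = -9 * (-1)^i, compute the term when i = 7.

S_7 = -9 * (-1)^7 = -9 * -1 = 9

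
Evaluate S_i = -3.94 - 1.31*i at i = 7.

S_7 = -3.94 + -1.31*7 = -3.94 + -9.17 = -13.11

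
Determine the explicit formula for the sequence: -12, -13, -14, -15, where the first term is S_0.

Check differences: -13 - -12 = -1
-14 - -13 = -1
Common difference d = -1.
First term a = -12.
Formula: S_i = -12 - 1*i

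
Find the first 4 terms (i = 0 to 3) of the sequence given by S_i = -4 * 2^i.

This is a geometric sequence.
i=0: S_0 = -4 * 2^0 = -4
i=1: S_1 = -4 * 2^1 = -8
i=2: S_2 = -4 * 2^2 = -16
i=3: S_3 = -4 * 2^3 = -32
The first 4 terms are: [-4, -8, -16, -32]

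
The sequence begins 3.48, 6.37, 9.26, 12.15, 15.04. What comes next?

Differences: 6.37 - 3.48 = 2.89
This is an arithmetic sequence with common difference d = 2.89.
Next term = 15.04 + 2.89 = 17.93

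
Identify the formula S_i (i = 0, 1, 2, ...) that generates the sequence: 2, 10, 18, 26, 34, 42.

Check differences: 10 - 2 = 8
18 - 10 = 8
Common difference d = 8.
First term a = 2.
Formula: S_i = 2 + 8*i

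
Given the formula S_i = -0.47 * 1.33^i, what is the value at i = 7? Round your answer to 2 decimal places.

S_7 = -0.47 * 1.33^7 ≈ -0.47 * 7.3614 ≈ -3.46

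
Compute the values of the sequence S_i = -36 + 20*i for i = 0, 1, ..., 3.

This is an arithmetic sequence.
i=0: S_0 = -36 + 20*0 = -36
i=1: S_1 = -36 + 20*1 = -16
i=2: S_2 = -36 + 20*2 = 4
i=3: S_3 = -36 + 20*3 = 24
The first 4 terms are: [-36, -16, 4, 24]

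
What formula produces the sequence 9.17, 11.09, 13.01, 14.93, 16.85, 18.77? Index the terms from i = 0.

Check differences: 11.09 - 9.17 = 1.92
13.01 - 11.09 = 1.92
Common difference d = 1.92.
First term a = 9.17.
Formula: S_i = 9.17 + 1.92*i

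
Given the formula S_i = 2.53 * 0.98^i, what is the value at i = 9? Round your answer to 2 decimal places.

S_9 = 2.53 * 0.98^9 ≈ 2.53 * 0.8337 ≈ 2.11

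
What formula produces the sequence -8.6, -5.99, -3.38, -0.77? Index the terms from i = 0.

Check differences: -5.99 - -8.6 = 2.61
-3.38 - -5.99 = 2.61
Common difference d = 2.61.
First term a = -8.6.
Formula: S_i = -8.60 + 2.61*i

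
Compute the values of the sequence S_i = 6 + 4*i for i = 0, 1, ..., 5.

This is an arithmetic sequence.
i=0: S_0 = 6 + 4*0 = 6
i=1: S_1 = 6 + 4*1 = 10
i=2: S_2 = 6 + 4*2 = 14
i=3: S_3 = 6 + 4*3 = 18
i=4: S_4 = 6 + 4*4 = 22
i=5: S_5 = 6 + 4*5 = 26
The first 6 terms are: [6, 10, 14, 18, 22, 26]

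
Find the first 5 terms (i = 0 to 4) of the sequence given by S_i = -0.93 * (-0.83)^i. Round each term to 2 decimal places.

This is a geometric sequence.
i=0: S_0 = -0.93 * (-0.83)^0 = -0.93
i=1: S_1 = -0.93 * (-0.83)^1 ≈ 0.77
i=2: S_2 = -0.93 * (-0.83)^2 ≈ -0.64
i=3: S_3 = -0.93 * (-0.83)^3 ≈ 0.53
i=4: S_4 = -0.93 * (-0.83)^4 ≈ -0.44
The first 5 terms are: [-0.93, 0.77, -0.64, 0.53, -0.44]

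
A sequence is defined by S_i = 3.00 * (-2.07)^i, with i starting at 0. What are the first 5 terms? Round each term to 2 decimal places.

This is a geometric sequence.
i=0: S_0 = 3.0 * (-2.07)^0 = 3.0
i=1: S_1 = 3.0 * (-2.07)^1 = -6.21
i=2: S_2 = 3.0 * (-2.07)^2 ≈ 12.85
i=3: S_3 = 3.0 * (-2.07)^3 ≈ -26.61
i=4: S_4 = 3.0 * (-2.07)^4 ≈ 55.08
The first 5 terms are: [3.0, -6.21, 12.85, -26.61, 55.08]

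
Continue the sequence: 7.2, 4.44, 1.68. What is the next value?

Differences: 4.44 - 7.2 = -2.76
This is an arithmetic sequence with common difference d = -2.76.
Next term = 1.68 + -2.76 = -1.08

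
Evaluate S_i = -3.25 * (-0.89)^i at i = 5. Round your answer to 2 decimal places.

S_5 = -3.25 * (-0.89)^5 ≈ -3.25 * -0.5584 ≈ 1.81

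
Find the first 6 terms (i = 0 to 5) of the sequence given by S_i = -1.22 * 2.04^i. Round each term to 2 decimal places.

This is a geometric sequence.
i=0: S_0 = -1.22 * 2.04^0 = -1.22
i=1: S_1 = -1.22 * 2.04^1 ≈ -2.49
i=2: S_2 = -1.22 * 2.04^2 ≈ -5.08
i=3: S_3 = -1.22 * 2.04^3 ≈ -10.36
i=4: S_4 = -1.22 * 2.04^4 ≈ -21.13
i=5: S_5 = -1.22 * 2.04^5 ≈ -43.1
The first 6 terms are: [-1.22, -2.49, -5.08, -10.36, -21.13, -43.1]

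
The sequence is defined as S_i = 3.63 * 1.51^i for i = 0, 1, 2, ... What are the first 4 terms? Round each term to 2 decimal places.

This is a geometric sequence.
i=0: S_0 = 3.63 * 1.51^0 = 3.63
i=1: S_1 = 3.63 * 1.51^1 ≈ 5.48
i=2: S_2 = 3.63 * 1.51^2 ≈ 8.28
i=3: S_3 = 3.63 * 1.51^3 ≈ 12.5
The first 4 terms are: [3.63, 5.48, 8.28, 12.5]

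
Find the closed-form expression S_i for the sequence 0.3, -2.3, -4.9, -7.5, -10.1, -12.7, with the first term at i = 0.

Check differences: -2.3 - 0.3 = -2.6
-4.9 - -2.3 = -2.6
Common difference d = -2.6.
First term a = 0.3.
Formula: S_i = 0.30 - 2.60*i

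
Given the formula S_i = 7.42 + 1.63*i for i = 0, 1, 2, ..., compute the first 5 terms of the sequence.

This is an arithmetic sequence.
i=0: S_0 = 7.42 + 1.63*0 = 7.42
i=1: S_1 = 7.42 + 1.63*1 = 9.05
i=2: S_2 = 7.42 + 1.63*2 = 10.68
i=3: S_3 = 7.42 + 1.63*3 = 12.31
i=4: S_4 = 7.42 + 1.63*4 = 13.94
The first 5 terms are: [7.42, 9.05, 10.68, 12.31, 13.94]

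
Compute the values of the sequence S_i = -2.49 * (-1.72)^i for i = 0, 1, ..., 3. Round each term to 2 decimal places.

This is a geometric sequence.
i=0: S_0 = -2.49 * (-1.72)^0 = -2.49
i=1: S_1 = -2.49 * (-1.72)^1 ≈ 4.28
i=2: S_2 = -2.49 * (-1.72)^2 ≈ -7.37
i=3: S_3 = -2.49 * (-1.72)^3 ≈ 12.67
The first 4 terms are: [-2.49, 4.28, -7.37, 12.67]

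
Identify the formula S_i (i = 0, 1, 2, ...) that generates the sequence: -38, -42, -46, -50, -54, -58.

Check differences: -42 - -38 = -4
-46 - -42 = -4
Common difference d = -4.
First term a = -38.
Formula: S_i = -38 - 4*i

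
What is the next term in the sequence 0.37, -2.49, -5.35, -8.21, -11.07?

Differences: -2.49 - 0.37 = -2.86
This is an arithmetic sequence with common difference d = -2.86.
Next term = -11.07 + -2.86 = -13.93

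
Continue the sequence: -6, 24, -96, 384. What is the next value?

Ratios: 24 / -6 = -4.0
This is a geometric sequence with common ratio r = -4.
Next term = 384 * -4 = -1536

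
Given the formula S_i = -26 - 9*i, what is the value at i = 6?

S_6 = -26 + -9*6 = -26 + -54 = -80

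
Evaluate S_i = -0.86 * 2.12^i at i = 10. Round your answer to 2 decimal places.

S_10 = -0.86 * 2.12^10 ≈ -0.86 * 1833.828 ≈ -1577.09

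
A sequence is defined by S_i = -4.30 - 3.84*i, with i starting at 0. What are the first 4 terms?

This is an arithmetic sequence.
i=0: S_0 = -4.3 + -3.84*0 = -4.3
i=1: S_1 = -4.3 + -3.84*1 = -8.14
i=2: S_2 = -4.3 + -3.84*2 = -11.98
i=3: S_3 = -4.3 + -3.84*3 = -15.82
The first 4 terms are: [-4.3, -8.14, -11.98, -15.82]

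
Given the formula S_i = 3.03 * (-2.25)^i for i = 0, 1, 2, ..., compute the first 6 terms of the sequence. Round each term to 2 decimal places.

This is a geometric sequence.
i=0: S_0 = 3.03 * (-2.25)^0 = 3.03
i=1: S_1 = 3.03 * (-2.25)^1 ≈ -6.82
i=2: S_2 = 3.03 * (-2.25)^2 ≈ 15.34
i=3: S_3 = 3.03 * (-2.25)^3 ≈ -34.51
i=4: S_4 = 3.03 * (-2.25)^4 ≈ 77.66
i=5: S_5 = 3.03 * (-2.25)^5 ≈ -174.73
The first 6 terms are: [3.03, -6.82, 15.34, -34.51, 77.66, -174.73]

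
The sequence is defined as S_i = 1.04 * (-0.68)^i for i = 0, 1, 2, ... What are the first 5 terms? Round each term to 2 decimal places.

This is a geometric sequence.
i=0: S_0 = 1.04 * (-0.68)^0 = 1.04
i=1: S_1 = 1.04 * (-0.68)^1 ≈ -0.71
i=2: S_2 = 1.04 * (-0.68)^2 ≈ 0.48
i=3: S_3 = 1.04 * (-0.68)^3 ≈ -0.33
i=4: S_4 = 1.04 * (-0.68)^4 ≈ 0.22
The first 5 terms are: [1.04, -0.71, 0.48, -0.33, 0.22]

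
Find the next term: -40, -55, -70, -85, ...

Differences: -55 - -40 = -15
This is an arithmetic sequence with common difference d = -15.
Next term = -85 + -15 = -100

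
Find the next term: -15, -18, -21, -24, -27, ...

Differences: -18 - -15 = -3
This is an arithmetic sequence with common difference d = -3.
Next term = -27 + -3 = -30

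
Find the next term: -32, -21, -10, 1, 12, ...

Differences: -21 - -32 = 11
This is an arithmetic sequence with common difference d = 11.
Next term = 12 + 11 = 23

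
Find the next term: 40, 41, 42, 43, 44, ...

Differences: 41 - 40 = 1
This is an arithmetic sequence with common difference d = 1.
Next term = 44 + 1 = 45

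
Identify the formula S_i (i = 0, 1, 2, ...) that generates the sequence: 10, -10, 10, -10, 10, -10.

Check ratios: -10 / 10 = -1.0
Common ratio r = -1.
First term a = 10.
Formula: S_i = 10 * (-1)^i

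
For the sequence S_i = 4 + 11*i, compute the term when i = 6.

S_6 = 4 + 11*6 = 4 + 66 = 70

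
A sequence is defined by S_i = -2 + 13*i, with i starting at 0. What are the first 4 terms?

This is an arithmetic sequence.
i=0: S_0 = -2 + 13*0 = -2
i=1: S_1 = -2 + 13*1 = 11
i=2: S_2 = -2 + 13*2 = 24
i=3: S_3 = -2 + 13*3 = 37
The first 4 terms are: [-2, 11, 24, 37]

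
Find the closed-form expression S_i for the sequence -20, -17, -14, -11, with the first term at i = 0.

Check differences: -17 - -20 = 3
-14 - -17 = 3
Common difference d = 3.
First term a = -20.
Formula: S_i = -20 + 3*i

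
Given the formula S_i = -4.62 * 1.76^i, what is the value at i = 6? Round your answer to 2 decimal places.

S_6 = -4.62 * 1.76^6 ≈ -4.62 * 29.7219 ≈ -137.32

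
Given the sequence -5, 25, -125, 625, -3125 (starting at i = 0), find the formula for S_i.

Check ratios: 25 / -5 = -5.0
Common ratio r = -5.
First term a = -5.
Formula: S_i = -5 * (-5)^i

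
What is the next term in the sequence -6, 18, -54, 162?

Ratios: 18 / -6 = -3.0
This is a geometric sequence with common ratio r = -3.
Next term = 162 * -3 = -486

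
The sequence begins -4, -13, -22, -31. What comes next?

Differences: -13 - -4 = -9
This is an arithmetic sequence with common difference d = -9.
Next term = -31 + -9 = -40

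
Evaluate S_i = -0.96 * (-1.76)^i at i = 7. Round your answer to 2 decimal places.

S_7 = -0.96 * (-1.76)^7 ≈ -0.96 * -52.3105 ≈ 50.22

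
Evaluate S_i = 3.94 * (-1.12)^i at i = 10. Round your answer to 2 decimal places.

S_10 = 3.94 * (-1.12)^10 ≈ 3.94 * 3.1058 ≈ 12.24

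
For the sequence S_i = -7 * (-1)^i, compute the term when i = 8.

S_8 = -7 * (-1)^8 = -7 * 1 = -7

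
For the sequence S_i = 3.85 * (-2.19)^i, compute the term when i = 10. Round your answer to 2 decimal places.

S_10 = 3.85 * (-2.19)^10 ≈ 3.85 * 2537.7051 ≈ 9770.16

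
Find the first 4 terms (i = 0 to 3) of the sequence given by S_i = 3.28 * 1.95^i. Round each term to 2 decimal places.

This is a geometric sequence.
i=0: S_0 = 3.28 * 1.95^0 = 3.28
i=1: S_1 = 3.28 * 1.95^1 ≈ 6.4
i=2: S_2 = 3.28 * 1.95^2 ≈ 12.47
i=3: S_3 = 3.28 * 1.95^3 ≈ 24.32
The first 4 terms are: [3.28, 6.4, 12.47, 24.32]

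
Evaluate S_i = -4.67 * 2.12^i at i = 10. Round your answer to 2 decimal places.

S_10 = -4.67 * 2.12^10 ≈ -4.67 * 1833.828 ≈ -8563.98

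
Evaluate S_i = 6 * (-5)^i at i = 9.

S_9 = 6 * (-5)^9 = 6 * -1953125 = -11718750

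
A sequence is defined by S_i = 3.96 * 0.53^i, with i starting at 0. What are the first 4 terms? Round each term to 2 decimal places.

This is a geometric sequence.
i=0: S_0 = 3.96 * 0.53^0 = 3.96
i=1: S_1 = 3.96 * 0.53^1 ≈ 2.1
i=2: S_2 = 3.96 * 0.53^2 ≈ 1.11
i=3: S_3 = 3.96 * 0.53^3 ≈ 0.59
The first 4 terms are: [3.96, 2.1, 1.11, 0.59]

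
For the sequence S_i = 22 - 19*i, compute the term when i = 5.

S_5 = 22 + -19*5 = 22 + -95 = -73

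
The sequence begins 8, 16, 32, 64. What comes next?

Ratios: 16 / 8 = 2.0
This is a geometric sequence with common ratio r = 2.
Next term = 64 * 2 = 128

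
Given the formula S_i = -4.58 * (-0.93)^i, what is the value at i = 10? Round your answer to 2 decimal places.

S_10 = -4.58 * (-0.93)^10 ≈ -4.58 * 0.484 ≈ -2.22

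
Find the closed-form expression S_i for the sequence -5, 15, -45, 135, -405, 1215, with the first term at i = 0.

Check ratios: 15 / -5 = -3.0
Common ratio r = -3.
First term a = -5.
Formula: S_i = -5 * (-3)^i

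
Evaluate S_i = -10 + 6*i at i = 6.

S_6 = -10 + 6*6 = -10 + 36 = 26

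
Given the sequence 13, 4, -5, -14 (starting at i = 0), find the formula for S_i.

Check differences: 4 - 13 = -9
-5 - 4 = -9
Common difference d = -9.
First term a = 13.
Formula: S_i = 13 - 9*i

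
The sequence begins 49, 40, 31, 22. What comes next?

Differences: 40 - 49 = -9
This is an arithmetic sequence with common difference d = -9.
Next term = 22 + -9 = 13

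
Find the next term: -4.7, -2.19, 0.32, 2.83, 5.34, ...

Differences: -2.19 - -4.7 = 2.51
This is an arithmetic sequence with common difference d = 2.51.
Next term = 5.34 + 2.51 = 7.85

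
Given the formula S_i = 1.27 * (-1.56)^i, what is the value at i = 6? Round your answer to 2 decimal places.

S_6 = 1.27 * (-1.56)^6 ≈ 1.27 * 14.4128 ≈ 18.3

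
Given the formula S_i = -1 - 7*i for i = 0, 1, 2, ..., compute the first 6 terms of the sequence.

This is an arithmetic sequence.
i=0: S_0 = -1 + -7*0 = -1
i=1: S_1 = -1 + -7*1 = -8
i=2: S_2 = -1 + -7*2 = -15
i=3: S_3 = -1 + -7*3 = -22
i=4: S_4 = -1 + -7*4 = -29
i=5: S_5 = -1 + -7*5 = -36
The first 6 terms are: [-1, -8, -15, -22, -29, -36]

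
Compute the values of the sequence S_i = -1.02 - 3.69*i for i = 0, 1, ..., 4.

This is an arithmetic sequence.
i=0: S_0 = -1.02 + -3.69*0 = -1.02
i=1: S_1 = -1.02 + -3.69*1 = -4.71
i=2: S_2 = -1.02 + -3.69*2 = -8.4
i=3: S_3 = -1.02 + -3.69*3 = -12.09
i=4: S_4 = -1.02 + -3.69*4 = -15.78
The first 5 terms are: [-1.02, -4.71, -8.4, -12.09, -15.78]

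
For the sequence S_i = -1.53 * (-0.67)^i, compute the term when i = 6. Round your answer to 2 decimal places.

S_6 = -1.53 * (-0.67)^6 ≈ -1.53 * 0.0905 ≈ -0.14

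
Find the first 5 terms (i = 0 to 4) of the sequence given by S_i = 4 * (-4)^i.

This is a geometric sequence.
i=0: S_0 = 4 * (-4)^0 = 4
i=1: S_1 = 4 * (-4)^1 = -16
i=2: S_2 = 4 * (-4)^2 = 64
i=3: S_3 = 4 * (-4)^3 = -256
i=4: S_4 = 4 * (-4)^4 = 1024
The first 5 terms are: [4, -16, 64, -256, 1024]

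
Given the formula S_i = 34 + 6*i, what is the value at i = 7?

S_7 = 34 + 6*7 = 34 + 42 = 76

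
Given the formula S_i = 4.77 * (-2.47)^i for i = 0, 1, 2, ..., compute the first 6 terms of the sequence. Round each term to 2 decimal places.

This is a geometric sequence.
i=0: S_0 = 4.77 * (-2.47)^0 = 4.77
i=1: S_1 = 4.77 * (-2.47)^1 ≈ -11.78
i=2: S_2 = 4.77 * (-2.47)^2 ≈ 29.1
i=3: S_3 = 4.77 * (-2.47)^3 ≈ -71.88
i=4: S_4 = 4.77 * (-2.47)^4 ≈ 177.54
i=5: S_5 = 4.77 * (-2.47)^5 ≈ -438.53
The first 6 terms are: [4.77, -11.78, 29.1, -71.88, 177.54, -438.53]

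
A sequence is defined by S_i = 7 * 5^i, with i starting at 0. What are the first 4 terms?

This is a geometric sequence.
i=0: S_0 = 7 * 5^0 = 7
i=1: S_1 = 7 * 5^1 = 35
i=2: S_2 = 7 * 5^2 = 175
i=3: S_3 = 7 * 5^3 = 875
The first 4 terms are: [7, 35, 175, 875]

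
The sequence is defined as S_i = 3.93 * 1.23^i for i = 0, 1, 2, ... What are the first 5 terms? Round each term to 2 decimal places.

This is a geometric sequence.
i=0: S_0 = 3.93 * 1.23^0 = 3.93
i=1: S_1 = 3.93 * 1.23^1 ≈ 4.83
i=2: S_2 = 3.93 * 1.23^2 ≈ 5.95
i=3: S_3 = 3.93 * 1.23^3 ≈ 7.31
i=4: S_4 = 3.93 * 1.23^4 ≈ 9.0
The first 5 terms are: [3.93, 4.83, 5.95, 7.31, 9.0]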